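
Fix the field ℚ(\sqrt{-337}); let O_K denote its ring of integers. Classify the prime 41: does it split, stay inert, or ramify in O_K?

split — (41) = 𝔭₁𝔭₂ with 𝔭₁ ≠ 𝔭₂

-337 mod 4 = 3, hence disc K = 4·(-337) = -1348 and O_K = ℤ[√-337].
Since gcd(41, -1348) = 1 the prime 41 does not ramify.
Euler's criterion: (-337)^20 mod 41 = 1. Thus (-337|41) = 1.
(-337/41) = 1, so 41 splits.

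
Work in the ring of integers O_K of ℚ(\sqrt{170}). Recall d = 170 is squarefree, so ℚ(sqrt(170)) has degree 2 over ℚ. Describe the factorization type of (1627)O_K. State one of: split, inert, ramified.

d = 170 ≡ 2 (mod 4), so O_K = ℤ[√170] and disc(K) = 4d = 680.
disc(K) = 680 is not divisible by 1627; 1627 is unramified.
Euler's criterion: 170^813 mod 1627 = 1626. Thus (170|1627) = -1.
d is a non-residue mod p, hence 1627 remains inert in O_K.

remains prime (inert)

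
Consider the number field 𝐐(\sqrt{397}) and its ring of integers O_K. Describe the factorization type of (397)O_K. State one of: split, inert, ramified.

397 mod 4 = 1, hence disc K = 397 and O_K = ℤ[(1+√397)/2].
Ramification test: 397 | 397. The prime 397 ramifies in K.

ramified — (397) = 𝔭²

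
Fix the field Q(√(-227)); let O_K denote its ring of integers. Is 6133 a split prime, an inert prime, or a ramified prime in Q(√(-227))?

6133 splits in O_K

d = -227 ≡ 1 (mod 4), so O_K = ℤ[(1+√-227)/2] and disc(K) = d = -227.
disc(K) = -227 is not divisible by 6133; 6133 is unramified.
(-227/6133) = 5906^3066 mod 6133 = 1, giving Legendre symbol 1.
Legendre symbol 1 ⇒ 6133 is split.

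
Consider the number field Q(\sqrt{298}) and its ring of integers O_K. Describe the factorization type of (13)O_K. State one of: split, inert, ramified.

p splits

298 mod 4 = 2, hence disc K = 4·298 = 1192 and O_K = ℤ[√298].
Since gcd(13, 1192) = 1 the prime 13 does not ramify.
Compute (298/13) via Euler: 12^((13-1)/2) mod 13 = 1, so (298/13) = 1.
(298/13) = 1, so 13 splits.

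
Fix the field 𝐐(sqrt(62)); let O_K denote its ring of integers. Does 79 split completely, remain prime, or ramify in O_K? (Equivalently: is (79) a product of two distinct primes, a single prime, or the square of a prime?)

62 mod 4 = 2, hence disc K = 4·62 = 248 and O_K = ℤ[√62].
Since gcd(79, 248) = 1 the prime 79 does not ramify.
Euler's criterion: 62^39 mod 79 = 1. Thus (62|79) = 1.
Legendre symbol 1 ⇒ 79 is split.

split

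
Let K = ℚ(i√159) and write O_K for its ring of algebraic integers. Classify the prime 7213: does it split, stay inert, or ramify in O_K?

p is inert

-159 mod 4 = 1, hence disc K = -159 and O_K = ℤ[(1+√-159)/2].
disc(K) = -159 is not divisible by 7213; 7213 is unramified.
Euler's criterion: (-159)^3606 mod 7213 = 7212. Thus (-159|7213) = -1.
d is a non-residue mod p, hence 7213 remains inert in O_K.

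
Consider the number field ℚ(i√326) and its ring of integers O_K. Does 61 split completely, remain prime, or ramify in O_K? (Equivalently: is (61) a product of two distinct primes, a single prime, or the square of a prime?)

d = -326 ≡ 2 (mod 4), so O_K = ℤ[√-326] and disc(K) = 4d = -1304.
61 ∤ -1304, so 61 is unramified.
(-326/61) = 40^30 mod 61 = 60, giving Legendre symbol -1.
Legendre symbol -1 ⇒ 61 is inert.

61 remains inert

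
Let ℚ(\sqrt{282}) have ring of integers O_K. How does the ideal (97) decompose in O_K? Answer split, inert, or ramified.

splits completely

d = 282 ≡ 2 (mod 4), so O_K = ℤ[√282] and disc(K) = 4d = 1128.
disc(K) = 1128 is not divisible by 97; 97 is unramified.
Compute (282/97) via Euler: 88^((97-1)/2) mod 97 = 1, so (282/97) = 1.
Legendre symbol 1 ⇒ 97 is split.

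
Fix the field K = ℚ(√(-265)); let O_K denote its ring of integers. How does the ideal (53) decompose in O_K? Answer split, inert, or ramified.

Since -265 ≢ 1 mod 4, the ring of integers is ℤ[√-265] with discriminant 4·(-265) = -1060.
53 divides disc(K) = -1060, so 53 ramifies.

p ramifies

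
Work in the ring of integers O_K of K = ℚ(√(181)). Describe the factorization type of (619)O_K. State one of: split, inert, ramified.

d = 181 ≡ 1 (mod 4), so O_K = ℤ[(1+√181)/2] and disc(K) = d = 181.
Since gcd(619, 181) = 1 the prime 619 does not ramify.
Compute (181/619) via Euler: 181^((619-1)/2) mod 619 = 618, so (181/619) = -1.
Legendre symbol -1 ⇒ 619 is inert.

p is inert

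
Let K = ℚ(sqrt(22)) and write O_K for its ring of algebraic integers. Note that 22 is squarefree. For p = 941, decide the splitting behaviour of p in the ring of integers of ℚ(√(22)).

split — (941) = 𝔭₁𝔭₂ with 𝔭₁ ≠ 𝔭₂

22 mod 4 = 2, hence disc K = 4·22 = 88 and O_K = ℤ[√22].
Since gcd(941, 88) = 1 the prime 941 does not ramify.
Euler's criterion: 22^470 mod 941 = 1. Thus (22|941) = 1.
(22/941) = 1, so 941 splits.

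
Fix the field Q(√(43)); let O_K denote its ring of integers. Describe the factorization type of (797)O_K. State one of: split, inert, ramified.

d = 43 ≡ 3 (mod 4), so O_K = ℤ[√43] and disc(K) = 4d = 172.
Since gcd(797, 172) = 1 the prime 797 does not ramify.
Compute (43/797) via Euler: 43^((797-1)/2) mod 797 = 1, so (43/797) = 1.
d is a quadratic residue mod p, hence 797 splits in O_K.

797 splits in O_K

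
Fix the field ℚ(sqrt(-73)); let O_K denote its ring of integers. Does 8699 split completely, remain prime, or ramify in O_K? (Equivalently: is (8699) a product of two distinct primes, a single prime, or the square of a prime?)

-73 mod 4 = 3, hence disc K = 4·(-73) = -292 and O_K = ℤ[√-73].
disc(K) = -292 is not divisible by 8699; 8699 is unramified.
(-73/8699) = 8626^4349 mod 8699 = 8698, giving Legendre symbol -1.
(-73/8699) = -1, so 8699 is inert.

remains prime (inert)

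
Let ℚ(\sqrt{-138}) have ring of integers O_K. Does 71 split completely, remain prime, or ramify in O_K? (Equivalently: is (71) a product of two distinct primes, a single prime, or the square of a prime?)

split — (71) = 𝔭₁𝔭₂ with 𝔭₁ ≠ 𝔭₂

Since -138 ≢ 1 mod 4, the ring of integers is ℤ[√-138] with discriminant 4·(-138) = -552.
71 ∤ -552, so 71 is unramified.
Legendre symbol by Euler's criterion: (-138/71) ≡ (-138)^35 ≡ 1 (mod 71), i.e. (-138/71) = 1.
(-138/71) = 1, so 71 splits.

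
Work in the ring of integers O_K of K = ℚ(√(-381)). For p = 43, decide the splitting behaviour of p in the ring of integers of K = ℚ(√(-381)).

split

d = -381 ≡ 3 (mod 4), so O_K = ℤ[√-381] and disc(K) = 4d = -1524.
43 ∤ -1524, so 43 is unramified.
(-381/43) = 6^21 mod 43 = 1, giving Legendre symbol 1.
Legendre symbol 1 ⇒ 43 is split.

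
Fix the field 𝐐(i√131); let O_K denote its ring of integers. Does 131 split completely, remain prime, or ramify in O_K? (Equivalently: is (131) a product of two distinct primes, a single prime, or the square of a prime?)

p ramifies

d = -131 ≡ 1 (mod 4), so O_K = ℤ[(1+√-131)/2] and disc(K) = d = -131.
disc(K) = -131 = 131·(-1), so p = 131 is ramified.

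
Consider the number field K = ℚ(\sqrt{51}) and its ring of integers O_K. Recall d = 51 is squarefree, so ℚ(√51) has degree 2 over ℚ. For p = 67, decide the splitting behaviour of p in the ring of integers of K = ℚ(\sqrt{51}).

51 mod 4 = 3, hence disc K = 4·51 = 204 and O_K = ℤ[√51].
67 ∤ 204, so 67 is unramified.
Legendre symbol by Euler's criterion: (51/67) ≡ 51^33 ≡ 66 (mod 67), i.e. (51/67) = -1.
d is a non-residue mod p, hence 67 remains inert in O_K.

remains prime (inert)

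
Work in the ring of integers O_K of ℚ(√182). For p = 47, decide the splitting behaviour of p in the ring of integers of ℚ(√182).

d = 182 ≡ 2 (mod 4), so O_K = ℤ[√182] and disc(K) = 4d = 728.
disc(K) = 728 is not divisible by 47; 47 is unramified.
Euler's criterion: 182^23 mod 47 = 46. Thus (182|47) = -1.
d is a non-residue mod p, hence 47 remains inert in O_K.

p is inert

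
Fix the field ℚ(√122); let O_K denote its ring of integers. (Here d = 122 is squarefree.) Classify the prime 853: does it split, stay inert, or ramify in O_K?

inert

122 mod 4 = 2, hence disc K = 4·122 = 488 and O_K = ℤ[√122].
853 ∤ 488, so 853 is unramified.
(122/853) = 122^426 mod 853 = 852, giving Legendre symbol -1.
(122/853) = -1, so 853 is inert.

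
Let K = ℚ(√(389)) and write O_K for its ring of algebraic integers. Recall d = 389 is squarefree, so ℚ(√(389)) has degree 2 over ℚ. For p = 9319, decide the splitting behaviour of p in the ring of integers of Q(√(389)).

Since 389 ≡ 1 mod 4, the ring of integers is ℤ[(1+√389)/2] with discriminant 389.
disc(K) = 389 is not divisible by 9319; 9319 is unramified.
Compute (389/9319) via Euler: 389^((9319-1)/2) mod 9319 = 1, so (389/9319) = 1.
d is a quadratic residue mod p, hence 9319 splits in O_K.

9319 splits in O_K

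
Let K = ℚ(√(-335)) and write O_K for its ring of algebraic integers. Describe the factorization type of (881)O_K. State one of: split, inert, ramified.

split

d = -335 ≡ 1 (mod 4), so O_K = ℤ[(1+√-335)/2] and disc(K) = d = -335.
Since gcd(881, -335) = 1 the prime 881 does not ramify.
Compute (-335/881) via Euler: 546^((881-1)/2) mod 881 = 1, so (-335/881) = 1.
Legendre symbol 1 ⇒ 881 is split.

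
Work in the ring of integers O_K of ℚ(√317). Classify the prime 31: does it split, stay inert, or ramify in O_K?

split — (31) = 𝔭₁𝔭₂ with 𝔭₁ ≠ 𝔭₂

Since 317 ≡ 1 mod 4, the ring of integers is ℤ[(1+√317)/2] with discriminant 317.
disc(K) = 317 is not divisible by 31; 31 is unramified.
(317/31) = 7^15 mod 31 = 1, giving Legendre symbol 1.
d is a quadratic residue mod p, hence 31 splits in O_K.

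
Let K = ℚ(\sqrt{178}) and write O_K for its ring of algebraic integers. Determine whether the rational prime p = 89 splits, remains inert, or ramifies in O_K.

Since 178 ≢ 1 mod 4, the ring of integers is ℤ[√178] with discriminant 4·178 = 712.
disc(K) = 712 = 89·8, so p = 89 is ramified.

89 is ramified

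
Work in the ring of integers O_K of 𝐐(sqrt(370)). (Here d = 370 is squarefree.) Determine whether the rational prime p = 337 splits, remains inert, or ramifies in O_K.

inert

Since 370 ≢ 1 mod 4, the ring of integers is ℤ[√370] with discriminant 4·370 = 1480.
Since gcd(337, 1480) = 1 the prime 337 does not ramify.
Legendre symbol by Euler's criterion: (370/337) ≡ 370^168 ≡ 336 (mod 337), i.e. (370/337) = -1.
d is a non-residue mod p, hence 337 remains inert in O_K.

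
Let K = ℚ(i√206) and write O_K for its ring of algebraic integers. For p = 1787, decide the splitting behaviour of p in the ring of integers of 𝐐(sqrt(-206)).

1787 remains inert

Since -206 ≢ 1 mod 4, the ring of integers is ℤ[√-206] with discriminant 4·(-206) = -824.
Since gcd(1787, -824) = 1 the prime 1787 does not ramify.
Legendre symbol by Euler's criterion: (-206/1787) ≡ (-206)^893 ≡ 1786 (mod 1787), i.e. (-206/1787) = -1.
Legendre symbol -1 ⇒ 1787 is inert.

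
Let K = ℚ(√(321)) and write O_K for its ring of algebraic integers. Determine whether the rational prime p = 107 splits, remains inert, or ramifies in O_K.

p ramifies

Since 321 ≡ 1 mod 4, the ring of integers is ℤ[(1+√321)/2] with discriminant 321.
disc(K) = 321 = 107·3, so p = 107 is ramified.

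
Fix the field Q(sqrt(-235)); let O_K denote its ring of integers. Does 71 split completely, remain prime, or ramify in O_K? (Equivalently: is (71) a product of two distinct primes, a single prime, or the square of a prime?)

split — (71) = 𝔭₁𝔭₂ with 𝔭₁ ≠ 𝔭₂

d = -235 ≡ 1 (mod 4), so O_K = ℤ[(1+√-235)/2] and disc(K) = d = -235.
Since gcd(71, -235) = 1 the prime 71 does not ramify.
Euler's criterion: (-235)^35 mod 71 = 1. Thus (-235|71) = 1.
Legendre symbol 1 ⇒ 71 is split.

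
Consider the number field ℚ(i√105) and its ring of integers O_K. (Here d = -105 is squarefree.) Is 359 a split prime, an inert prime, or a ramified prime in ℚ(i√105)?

split

Since -105 ≢ 1 mod 4, the ring of integers is ℤ[√-105] with discriminant 4·(-105) = -420.
disc(K) = -420 is not divisible by 359; 359 is unramified.
Legendre symbol by Euler's criterion: (-105/359) ≡ (-105)^179 ≡ 1 (mod 359), i.e. (-105/359) = 1.
d is a quadratic residue mod p, hence 359 splits in O_K.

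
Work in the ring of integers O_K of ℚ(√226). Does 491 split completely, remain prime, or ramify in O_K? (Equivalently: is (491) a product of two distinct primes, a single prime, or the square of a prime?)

226 mod 4 = 2, hence disc K = 4·226 = 904 and O_K = ℤ[√226].
disc(K) = 904 is not divisible by 491; 491 is unramified.
(226/491) = 226^245 mod 491 = 1, giving Legendre symbol 1.
d is a quadratic residue mod p, hence 491 splits in O_K.

p splits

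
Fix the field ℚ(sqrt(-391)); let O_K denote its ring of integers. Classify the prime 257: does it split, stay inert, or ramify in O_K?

-391 mod 4 = 1, hence disc K = -391 and O_K = ℤ[(1+√-391)/2].
disc(K) = -391 is not divisible by 257; 257 is unramified.
Legendre symbol by Euler's criterion: (-391/257) ≡ (-391)^128 ≡ 1 (mod 257), i.e. (-391/257) = 1.
(-391/257) = 1, so 257 splits.

split — (257) = 𝔭₁𝔭₂ with 𝔭₁ ≠ 𝔭₂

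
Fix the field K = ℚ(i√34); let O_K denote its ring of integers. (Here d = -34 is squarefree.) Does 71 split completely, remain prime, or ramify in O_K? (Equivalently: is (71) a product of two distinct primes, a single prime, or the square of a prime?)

d = -34 ≡ 2 (mod 4), so O_K = ℤ[√-34] and disc(K) = 4d = -136.
71 ∤ -136, so 71 is unramified.
(-34/71) = 37^35 mod 71 = 1, giving Legendre symbol 1.
(-34/71) = 1, so 71 splits.

split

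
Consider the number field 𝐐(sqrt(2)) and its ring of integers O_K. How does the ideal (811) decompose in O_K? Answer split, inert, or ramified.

inert

Since 2 ≢ 1 mod 4, the ring of integers is ℤ[√2] with discriminant 4·2 = 8.
disc(K) = 8 is not divisible by 811; 811 is unramified.
(2/811) = 2^405 mod 811 = 810, giving Legendre symbol -1.
d is a non-residue mod p, hence 811 remains inert in O_K.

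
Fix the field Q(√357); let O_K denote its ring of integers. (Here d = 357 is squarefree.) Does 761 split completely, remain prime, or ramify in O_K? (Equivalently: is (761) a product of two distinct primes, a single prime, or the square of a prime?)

Since 357 ≡ 1 mod 4, the ring of integers is ℤ[(1+√357)/2] with discriminant 357.
Since gcd(761, 357) = 1 the prime 761 does not ramify.
Compute (357/761) via Euler: 357^((761-1)/2) mod 761 = 1, so (357/761) = 1.
(357/761) = 1, so 761 splits.

split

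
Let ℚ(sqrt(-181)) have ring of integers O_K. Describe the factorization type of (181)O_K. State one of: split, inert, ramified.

p ramifies

-181 mod 4 = 3, hence disc K = 4·(-181) = -724 and O_K = ℤ[√-181].
disc(K) = -724 = 181·(-4), so p = 181 is ramified.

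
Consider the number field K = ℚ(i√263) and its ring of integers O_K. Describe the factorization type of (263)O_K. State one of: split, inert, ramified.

ramified

d = -263 ≡ 1 (mod 4), so O_K = ℤ[(1+√-263)/2] and disc(K) = d = -263.
Ramification test: 263 | -263. The prime 263 ramifies in K.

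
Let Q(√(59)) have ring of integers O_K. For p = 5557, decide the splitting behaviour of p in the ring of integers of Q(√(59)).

Since 59 ≢ 1 mod 4, the ring of integers is ℤ[√59] with discriminant 4·59 = 236.
disc(K) = 236 is not divisible by 5557; 5557 is unramified.
(59/5557) = 59^2778 mod 5557 = 5556, giving Legendre symbol -1.
(59/5557) = -1, so 5557 is inert.

p is inert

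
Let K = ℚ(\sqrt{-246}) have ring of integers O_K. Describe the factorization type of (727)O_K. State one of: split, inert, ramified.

inert — (727) stays prime in O_K

-246 mod 4 = 2, hence disc K = 4·(-246) = -984 and O_K = ℤ[√-246].
727 ∤ -984, so 727 is unramified.
Euler's criterion: (-246)^363 mod 727 = 726. Thus (-246|727) = -1.
d is a non-residue mod p, hence 727 remains inert in O_K.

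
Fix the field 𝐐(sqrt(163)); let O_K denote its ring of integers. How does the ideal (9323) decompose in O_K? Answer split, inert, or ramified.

Since 163 ≢ 1 mod 4, the ring of integers is ℤ[√163] with discriminant 4·163 = 652.
9323 ∤ 652, so 9323 is unramified.
Euler's criterion: 163^4661 mod 9323 = 1. Thus (163|9323) = 1.
d is a quadratic residue mod p, hence 9323 splits in O_K.

split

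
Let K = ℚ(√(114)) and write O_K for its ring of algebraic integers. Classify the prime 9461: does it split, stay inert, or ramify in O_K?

inert

d = 114 ≡ 2 (mod 4), so O_K = ℤ[√114] and disc(K) = 4d = 456.
disc(K) = 456 is not divisible by 9461; 9461 is unramified.
Euler's criterion: 114^4730 mod 9461 = 9460. Thus (114|9461) = -1.
(114/9461) = -1, so 9461 is inert.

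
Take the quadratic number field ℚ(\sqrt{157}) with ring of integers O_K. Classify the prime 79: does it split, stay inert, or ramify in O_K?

inert

Since 157 ≡ 1 mod 4, the ring of integers is ℤ[(1+√157)/2] with discriminant 157.
79 ∤ 157, so 79 is unramified.
(157/79) = 78^39 mod 79 = 78, giving Legendre symbol -1.
(157/79) = -1, so 79 is inert.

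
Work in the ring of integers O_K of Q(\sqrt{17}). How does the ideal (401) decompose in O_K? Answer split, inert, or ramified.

17 mod 4 = 1, hence disc K = 17 and O_K = ℤ[(1+√17)/2].
401 ∤ 17, so 401 is unramified.
Legendre symbol by Euler's criterion: (17/401) ≡ 17^200 ≡ 400 (mod 401), i.e. (17/401) = -1.
(17/401) = -1, so 401 is inert.

p is inert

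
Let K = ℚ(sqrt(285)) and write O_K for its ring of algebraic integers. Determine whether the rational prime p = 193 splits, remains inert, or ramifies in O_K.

193 splits in O_K

285 mod 4 = 1, hence disc K = 285 and O_K = ℤ[(1+√285)/2].
Since gcd(193, 285) = 1 the prime 193 does not ramify.
Euler's criterion: 285^96 mod 193 = 1. Thus (285|193) = 1.
Legendre symbol 1 ⇒ 193 is split.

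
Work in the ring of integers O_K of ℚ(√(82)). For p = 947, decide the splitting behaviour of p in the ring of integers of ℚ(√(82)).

82 mod 4 = 2, hence disc K = 4·82 = 328 and O_K = ℤ[√82].
947 ∤ 328, so 947 is unramified.
Legendre symbol by Euler's criterion: (82/947) ≡ 82^473 ≡ 946 (mod 947), i.e. (82/947) = -1.
Legendre symbol -1 ⇒ 947 is inert.

947 remains inert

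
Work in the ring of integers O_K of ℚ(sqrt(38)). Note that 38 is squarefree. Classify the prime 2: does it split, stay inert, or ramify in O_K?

d = 38 ≡ 2 (mod 4), so O_K = ℤ[√38] and disc(K) = 4d = 152.
Ramification test: 2 | 152. The prime 2 ramifies in K.

ramified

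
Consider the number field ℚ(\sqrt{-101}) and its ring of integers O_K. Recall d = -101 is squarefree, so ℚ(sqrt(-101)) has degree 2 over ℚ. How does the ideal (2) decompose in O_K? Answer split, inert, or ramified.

ramified — (2) = 𝔭²

d = -101 ≡ 3 (mod 4), so O_K = ℤ[√-101] and disc(K) = 4d = -404.
Ramification test: 2 | -404. The prime 2 ramifies in K.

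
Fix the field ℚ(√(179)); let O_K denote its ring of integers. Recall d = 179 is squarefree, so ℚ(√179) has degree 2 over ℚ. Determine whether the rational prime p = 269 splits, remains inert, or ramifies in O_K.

179 mod 4 = 3, hence disc K = 4·179 = 716 and O_K = ℤ[√179].
269 ∤ 716, so 269 is unramified.
Euler's criterion: 179^134 mod 269 = 268. Thus (179|269) = -1.
(179/269) = -1, so 269 is inert.

inert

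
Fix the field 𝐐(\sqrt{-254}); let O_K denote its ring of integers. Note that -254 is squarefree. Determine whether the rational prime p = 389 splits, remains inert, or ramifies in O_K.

remains prime (inert)

-254 mod 4 = 2, hence disc K = 4·(-254) = -1016 and O_K = ℤ[√-254].
389 ∤ -1016, so 389 is unramified.
Legendre symbol by Euler's criterion: (-254/389) ≡ (-254)^194 ≡ 388 (mod 389), i.e. (-254/389) = -1.
Legendre symbol -1 ⇒ 389 is inert.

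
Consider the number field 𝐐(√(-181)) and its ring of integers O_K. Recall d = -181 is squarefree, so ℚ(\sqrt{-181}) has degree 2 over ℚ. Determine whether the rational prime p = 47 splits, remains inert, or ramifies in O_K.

splits completely

Since -181 ≢ 1 mod 4, the ring of integers is ℤ[√-181] with discriminant 4·(-181) = -724.
Since gcd(47, -724) = 1 the prime 47 does not ramify.
Compute (-181/47) via Euler: 7^((47-1)/2) mod 47 = 1, so (-181/47) = 1.
Legendre symbol 1 ⇒ 47 is split.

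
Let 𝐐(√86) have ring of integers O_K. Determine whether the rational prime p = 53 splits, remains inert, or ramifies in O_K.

Since 86 ≢ 1 mod 4, the ring of integers is ℤ[√86] with discriminant 4·86 = 344.
Since gcd(53, 344) = 1 the prime 53 does not ramify.
Euler's criterion: 86^26 mod 53 = 52. Thus (86|53) = -1.
Legendre symbol -1 ⇒ 53 is inert.

inert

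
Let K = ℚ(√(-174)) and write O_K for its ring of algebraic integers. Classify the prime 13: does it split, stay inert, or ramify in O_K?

p is inert

d = -174 ≡ 2 (mod 4), so O_K = ℤ[√-174] and disc(K) = 4d = -696.
Since gcd(13, -696) = 1 the prime 13 does not ramify.
Legendre symbol by Euler's criterion: (-174/13) ≡ (-174)^6 ≡ 12 (mod 13), i.e. (-174/13) = -1.
Legendre symbol -1 ⇒ 13 is inert.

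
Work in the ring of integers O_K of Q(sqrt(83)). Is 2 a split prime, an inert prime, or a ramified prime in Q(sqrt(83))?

ramified

83 mod 4 = 3, hence disc K = 4·83 = 332 and O_K = ℤ[√83].
Ramification test: 2 | 332. The prime 2 ramifies in K.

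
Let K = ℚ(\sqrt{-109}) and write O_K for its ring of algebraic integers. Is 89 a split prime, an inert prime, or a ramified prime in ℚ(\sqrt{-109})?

p splits

Since -109 ≢ 1 mod 4, the ring of integers is ℤ[√-109] with discriminant 4·(-109) = -436.
disc(K) = -436 is not divisible by 89; 89 is unramified.
(-109/89) = 69^44 mod 89 = 1, giving Legendre symbol 1.
Legendre symbol 1 ⇒ 89 is split.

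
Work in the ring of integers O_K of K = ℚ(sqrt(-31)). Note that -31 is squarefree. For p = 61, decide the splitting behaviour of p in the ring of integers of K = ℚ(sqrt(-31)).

d = -31 ≡ 1 (mod 4), so O_K = ℤ[(1+√-31)/2] and disc(K) = d = -31.
Since gcd(61, -31) = 1 the prime 61 does not ramify.
Compute (-31/61) via Euler: 30^((61-1)/2) mod 61 = 60, so (-31/61) = -1.
(-31/61) = -1, so 61 is inert.

inert — (61) stays prime in O_K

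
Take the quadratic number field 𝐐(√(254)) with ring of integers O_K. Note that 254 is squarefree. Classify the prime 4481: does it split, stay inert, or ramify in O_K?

254 mod 4 = 2, hence disc K = 4·254 = 1016 and O_K = ℤ[√254].
Since gcd(4481, 1016) = 1 the prime 4481 does not ramify.
Compute (254/4481) via Euler: 254^((4481-1)/2) mod 4481 = 1, so (254/4481) = 1.
Legendre symbol 1 ⇒ 4481 is split.

p splits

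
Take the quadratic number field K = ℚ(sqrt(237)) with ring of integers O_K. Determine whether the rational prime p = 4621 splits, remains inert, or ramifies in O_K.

p is inert

d = 237 ≡ 1 (mod 4), so O_K = ℤ[(1+√237)/2] and disc(K) = d = 237.
4621 ∤ 237, so 4621 is unramified.
Compute (237/4621) via Euler: 237^((4621-1)/2) mod 4621 = 4620, so (237/4621) = -1.
d is a non-residue mod p, hence 4621 remains inert in O_K.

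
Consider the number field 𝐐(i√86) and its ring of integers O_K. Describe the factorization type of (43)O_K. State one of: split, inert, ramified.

Since -86 ≢ 1 mod 4, the ring of integers is ℤ[√-86] with discriminant 4·(-86) = -344.
disc(K) = -344 = 43·(-8), so p = 43 is ramified.

p ramifies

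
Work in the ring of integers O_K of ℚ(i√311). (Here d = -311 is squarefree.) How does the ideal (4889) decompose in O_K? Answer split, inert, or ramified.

Since -311 ≡ 1 mod 4, the ring of integers is ℤ[(1+√-311)/2] with discriminant -311.
4889 ∤ -311, so 4889 is unramified.
(-311/4889) = 4578^2444 mod 4889 = 1, giving Legendre symbol 1.
d is a quadratic residue mod p, hence 4889 splits in O_K.

split — (4889) = 𝔭₁𝔭₂ with 𝔭₁ ≠ 𝔭₂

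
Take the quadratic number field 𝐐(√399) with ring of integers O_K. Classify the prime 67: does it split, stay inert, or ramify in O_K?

Since 399 ≢ 1 mod 4, the ring of integers is ℤ[√399] with discriminant 4·399 = 1596.
Since gcd(67, 1596) = 1 the prime 67 does not ramify.
Euler's criterion: 399^33 mod 67 = 1. Thus (399|67) = 1.
d is a quadratic residue mod p, hence 67 splits in O_K.

67 splits in O_K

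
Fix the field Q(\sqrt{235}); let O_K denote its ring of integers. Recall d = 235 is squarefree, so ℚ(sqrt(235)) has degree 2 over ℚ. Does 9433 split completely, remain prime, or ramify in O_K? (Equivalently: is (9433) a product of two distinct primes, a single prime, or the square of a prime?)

split — (9433) = 𝔭₁𝔭₂ with 𝔭₁ ≠ 𝔭₂

d = 235 ≡ 3 (mod 4), so O_K = ℤ[√235] and disc(K) = 4d = 940.
9433 ∤ 940, so 9433 is unramified.
Compute (235/9433) via Euler: 235^((9433-1)/2) mod 9433 = 1, so (235/9433) = 1.
Legendre symbol 1 ⇒ 9433 is split.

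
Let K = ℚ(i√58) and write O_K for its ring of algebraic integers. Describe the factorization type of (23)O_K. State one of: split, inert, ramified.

Since -58 ≢ 1 mod 4, the ring of integers is ℤ[√-58] with discriminant 4·(-58) = -232.
disc(K) = -232 is not divisible by 23; 23 is unramified.
Legendre symbol by Euler's criterion: (-58/23) ≡ (-58)^11 ≡ 22 (mod 23), i.e. (-58/23) = -1.
Legendre symbol -1 ⇒ 23 is inert.

p is inert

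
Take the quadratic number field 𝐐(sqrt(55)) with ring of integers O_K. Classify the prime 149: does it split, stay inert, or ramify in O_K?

remains prime (inert)

55 mod 4 = 3, hence disc K = 4·55 = 220 and O_K = ℤ[√55].
149 ∤ 220, so 149 is unramified.
(55/149) = 55^74 mod 149 = 148, giving Legendre symbol -1.
d is a non-residue mod p, hence 149 remains inert in O_K.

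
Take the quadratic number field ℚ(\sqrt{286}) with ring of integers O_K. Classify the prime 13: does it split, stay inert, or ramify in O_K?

ramified

Since 286 ≢ 1 mod 4, the ring of integers is ℤ[√286] with discriminant 4·286 = 1144.
Ramification test: 13 | 1144. The prime 13 ramifies in K.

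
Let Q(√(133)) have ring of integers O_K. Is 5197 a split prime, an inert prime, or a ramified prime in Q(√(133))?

Since 133 ≡ 1 mod 4, the ring of integers is ℤ[(1+√133)/2] with discriminant 133.
5197 ∤ 133, so 5197 is unramified.
(133/5197) = 133^2598 mod 5197 = 1, giving Legendre symbol 1.
(133/5197) = 1, so 5197 splits.

split — (5197) = 𝔭₁𝔭₂ with 𝔭₁ ≠ 𝔭₂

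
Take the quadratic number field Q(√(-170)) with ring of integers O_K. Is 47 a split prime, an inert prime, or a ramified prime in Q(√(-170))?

d = -170 ≡ 2 (mod 4), so O_K = ℤ[√-170] and disc(K) = 4d = -680.
Since gcd(47, -680) = 1 the prime 47 does not ramify.
(-170/47) = 18^23 mod 47 = 1, giving Legendre symbol 1.
d is a quadratic residue mod p, hence 47 splits in O_K.

split — (47) = 𝔭₁𝔭₂ with 𝔭₁ ≠ 𝔭₂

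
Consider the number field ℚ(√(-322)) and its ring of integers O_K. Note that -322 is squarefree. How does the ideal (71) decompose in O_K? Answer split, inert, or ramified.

Since -322 ≢ 1 mod 4, the ring of integers is ℤ[√-322] with discriminant 4·(-322) = -1288.
71 ∤ -1288, so 71 is unramified.
Euler's criterion: (-322)^35 mod 71 = 70. Thus (-322|71) = -1.
(-322/71) = -1, so 71 is inert.

inert — (71) stays prime in O_K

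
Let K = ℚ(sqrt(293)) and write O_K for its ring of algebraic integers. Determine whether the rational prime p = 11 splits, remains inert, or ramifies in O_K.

Since 293 ≡ 1 mod 4, the ring of integers is ℤ[(1+√293)/2] with discriminant 293.
disc(K) = 293 is not divisible by 11; 11 is unramified.
Compute (293/11) via Euler: 7^((11-1)/2) mod 11 = 10, so (293/11) = -1.
Legendre symbol -1 ⇒ 11 is inert.

11 remains inert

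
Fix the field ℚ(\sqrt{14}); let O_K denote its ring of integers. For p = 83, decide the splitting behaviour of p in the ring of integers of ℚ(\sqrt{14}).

d = 14 ≡ 2 (mod 4), so O_K = ℤ[√14] and disc(K) = 4d = 56.
Since gcd(83, 56) = 1 the prime 83 does not ramify.
Legendre symbol by Euler's criterion: (14/83) ≡ 14^41 ≡ 82 (mod 83), i.e. (14/83) = -1.
(14/83) = -1, so 83 is inert.

remains prime (inert)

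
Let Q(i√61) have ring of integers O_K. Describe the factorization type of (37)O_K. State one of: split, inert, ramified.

37 remains inert

Since -61 ≢ 1 mod 4, the ring of integers is ℤ[√-61] with discriminant 4·(-61) = -244.
disc(K) = -244 is not divisible by 37; 37 is unramified.
(-61/37) = 13^18 mod 37 = 36, giving Legendre symbol -1.
(-61/37) = -1, so 37 is inert.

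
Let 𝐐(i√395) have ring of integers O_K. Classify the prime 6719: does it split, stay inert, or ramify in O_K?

-395 mod 4 = 1, hence disc K = -395 and O_K = ℤ[(1+√-395)/2].
disc(K) = -395 is not divisible by 6719; 6719 is unramified.
Compute (-395/6719) via Euler: 6324^((6719-1)/2) mod 6719 = 1, so (-395/6719) = 1.
(-395/6719) = 1, so 6719 splits.

split — (6719) = 𝔭₁𝔭₂ with 𝔭₁ ≠ 𝔭₂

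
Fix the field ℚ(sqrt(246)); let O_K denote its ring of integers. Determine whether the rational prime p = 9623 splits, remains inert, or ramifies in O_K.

d = 246 ≡ 2 (mod 4), so O_K = ℤ[√246] and disc(K) = 4d = 984.
9623 ∤ 984, so 9623 is unramified.
Compute (246/9623) via Euler: 246^((9623-1)/2) mod 9623 = 9622, so (246/9623) = -1.
Legendre symbol -1 ⇒ 9623 is inert.

remains prime (inert)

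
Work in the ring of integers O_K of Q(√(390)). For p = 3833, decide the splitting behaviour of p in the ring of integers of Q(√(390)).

390 mod 4 = 2, hence disc K = 4·390 = 1560 and O_K = ℤ[√390].
disc(K) = 1560 is not divisible by 3833; 3833 is unramified.
Legendre symbol by Euler's criterion: (390/3833) ≡ 390^1916 ≡ 3832 (mod 3833), i.e. (390/3833) = -1.
d is a non-residue mod p, hence 3833 remains inert in O_K.

remains prime (inert)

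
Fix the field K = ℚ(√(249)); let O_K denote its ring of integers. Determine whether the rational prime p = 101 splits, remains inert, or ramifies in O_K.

249 mod 4 = 1, hence disc K = 249 and O_K = ℤ[(1+√249)/2].
Since gcd(101, 249) = 1 the prime 101 does not ramify.
Legendre symbol by Euler's criterion: (249/101) ≡ 249^50 ≡ 1 (mod 101), i.e. (249/101) = 1.
d is a quadratic residue mod p, hence 101 splits in O_K.

p splits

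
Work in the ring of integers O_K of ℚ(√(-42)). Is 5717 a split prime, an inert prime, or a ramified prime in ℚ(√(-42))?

p is inert

Since -42 ≢ 1 mod 4, the ring of integers is ℤ[√-42] with discriminant 4·(-42) = -168.
5717 ∤ -168, so 5717 is unramified.
Compute (-42/5717) via Euler: 5675^((5717-1)/2) mod 5717 = 5716, so (-42/5717) = -1.
(-42/5717) = -1, so 5717 is inert.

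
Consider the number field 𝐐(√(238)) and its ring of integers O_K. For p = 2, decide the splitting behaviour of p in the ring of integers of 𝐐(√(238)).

ramified

d = 238 ≡ 2 (mod 4), so O_K = ℤ[√238] and disc(K) = 4d = 952.
disc(K) = 952 = 2·476, so p = 2 is ramified.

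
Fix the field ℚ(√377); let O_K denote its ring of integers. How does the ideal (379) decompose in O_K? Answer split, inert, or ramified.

Since 377 ≡ 1 mod 4, the ring of integers is ℤ[(1+√377)/2] with discriminant 377.
disc(K) = 377 is not divisible by 379; 379 is unramified.
Euler's criterion: 377^189 mod 379 = 1. Thus (377|379) = 1.
Legendre symbol 1 ⇒ 379 is split.

split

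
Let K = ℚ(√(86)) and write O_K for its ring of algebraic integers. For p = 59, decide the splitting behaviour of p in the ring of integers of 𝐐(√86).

split — (59) = 𝔭₁𝔭₂ with 𝔭₁ ≠ 𝔭₂

86 mod 4 = 2, hence disc K = 4·86 = 344 and O_K = ℤ[√86].
Since gcd(59, 344) = 1 the prime 59 does not ramify.
(86/59) = 27^29 mod 59 = 1, giving Legendre symbol 1.
d is a quadratic residue mod p, hence 59 splits in O_K.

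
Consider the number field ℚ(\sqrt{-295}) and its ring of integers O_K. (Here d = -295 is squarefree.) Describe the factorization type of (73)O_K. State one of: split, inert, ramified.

73 splits in O_K

Since -295 ≡ 1 mod 4, the ring of integers is ℤ[(1+√-295)/2] with discriminant -295.
Since gcd(73, -295) = 1 the prime 73 does not ramify.
Legendre symbol by Euler's criterion: (-295/73) ≡ (-295)^36 ≡ 1 (mod 73), i.e. (-295/73) = 1.
d is a quadratic residue mod p, hence 73 splits in O_K.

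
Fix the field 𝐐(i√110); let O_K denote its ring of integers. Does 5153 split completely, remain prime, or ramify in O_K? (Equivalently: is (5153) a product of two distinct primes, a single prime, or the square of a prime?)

-110 mod 4 = 2, hence disc K = 4·(-110) = -440 and O_K = ℤ[√-110].
disc(K) = -440 is not divisible by 5153; 5153 is unramified.
Euler's criterion: (-110)^2576 mod 5153 = 5152. Thus (-110|5153) = -1.
(-110/5153) = -1, so 5153 is inert.

p is inert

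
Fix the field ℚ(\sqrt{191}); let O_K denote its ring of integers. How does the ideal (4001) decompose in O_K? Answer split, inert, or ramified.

191 mod 4 = 3, hence disc K = 4·191 = 764 and O_K = ℤ[√191].
disc(K) = 764 is not divisible by 4001; 4001 is unramified.
(191/4001) = 191^2000 mod 4001 = 4000, giving Legendre symbol -1.
(191/4001) = -1, so 4001 is inert.

remains prime (inert)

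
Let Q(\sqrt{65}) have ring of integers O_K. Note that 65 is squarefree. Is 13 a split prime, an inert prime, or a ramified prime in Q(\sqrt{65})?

Since 65 ≡ 1 mod 4, the ring of integers is ℤ[(1+√65)/2] with discriminant 65.
Ramification test: 13 | 65. The prime 13 ramifies in K.

ramifies in O_K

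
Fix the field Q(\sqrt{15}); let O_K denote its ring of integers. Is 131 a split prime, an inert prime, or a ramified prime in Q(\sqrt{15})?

d = 15 ≡ 3 (mod 4), so O_K = ℤ[√15] and disc(K) = 4d = 60.
disc(K) = 60 is not divisible by 131; 131 is unramified.
Compute (15/131) via Euler: 15^((131-1)/2) mod 131 = 1, so (15/131) = 1.
Legendre symbol 1 ⇒ 131 is split.

splits completely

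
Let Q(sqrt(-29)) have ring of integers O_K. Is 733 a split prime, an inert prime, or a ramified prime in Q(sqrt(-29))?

733 remains inert

-29 mod 4 = 3, hence disc K = 4·(-29) = -116 and O_K = ℤ[√-29].
disc(K) = -116 is not divisible by 733; 733 is unramified.
Legendre symbol by Euler's criterion: (-29/733) ≡ (-29)^366 ≡ 732 (mod 733), i.e. (-29/733) = -1.
(-29/733) = -1, so 733 is inert.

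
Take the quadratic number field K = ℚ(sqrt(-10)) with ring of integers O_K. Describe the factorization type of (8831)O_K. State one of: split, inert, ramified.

-10 mod 4 = 2, hence disc K = 4·(-10) = -40 and O_K = ℤ[√-10].
disc(K) = -40 is not divisible by 8831; 8831 is unramified.
Legendre symbol by Euler's criterion: (-10/8831) ≡ (-10)^4415 ≡ 8830 (mod 8831), i.e. (-10/8831) = -1.
(-10/8831) = -1, so 8831 is inert.

inert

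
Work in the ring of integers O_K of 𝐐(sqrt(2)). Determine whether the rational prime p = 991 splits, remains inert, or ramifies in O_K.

p splits

2 mod 4 = 2, hence disc K = 4·2 = 8 and O_K = ℤ[√2].
991 ∤ 8, so 991 is unramified.
(2/991) = 2^495 mod 991 = 1, giving Legendre symbol 1.
Legendre symbol 1 ⇒ 991 is split.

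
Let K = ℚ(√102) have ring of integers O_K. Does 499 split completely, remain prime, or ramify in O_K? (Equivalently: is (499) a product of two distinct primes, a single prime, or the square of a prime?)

d = 102 ≡ 2 (mod 4), so O_K = ℤ[√102] and disc(K) = 4d = 408.
disc(K) = 408 is not divisible by 499; 499 is unramified.
Legendre symbol by Euler's criterion: (102/499) ≡ 102^249 ≡ 498 (mod 499), i.e. (102/499) = -1.
d is a non-residue mod p, hence 499 remains inert in O_K.

remains prime (inert)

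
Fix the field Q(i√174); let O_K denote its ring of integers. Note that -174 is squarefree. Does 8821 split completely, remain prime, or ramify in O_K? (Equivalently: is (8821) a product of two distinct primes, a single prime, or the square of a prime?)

-174 mod 4 = 2, hence disc K = 4·(-174) = -696 and O_K = ℤ[√-174].
8821 ∤ -696, so 8821 is unramified.
Compute (-174/8821) via Euler: 8647^((8821-1)/2) mod 8821 = 8820, so (-174/8821) = -1.
(-174/8821) = -1, so 8821 is inert.

p is inert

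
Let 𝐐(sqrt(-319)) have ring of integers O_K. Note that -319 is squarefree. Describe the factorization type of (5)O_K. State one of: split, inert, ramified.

d = -319 ≡ 1 (mod 4), so O_K = ℤ[(1+√-319)/2] and disc(K) = d = -319.
disc(K) = -319 is not divisible by 5; 5 is unramified.
(-319/5) = 1^2 mod 5 = 1, giving Legendre symbol 1.
d is a quadratic residue mod p, hence 5 splits in O_K.

5 splits in O_K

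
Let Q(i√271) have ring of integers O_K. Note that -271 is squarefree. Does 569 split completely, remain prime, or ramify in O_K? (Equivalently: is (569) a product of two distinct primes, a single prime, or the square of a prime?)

p is inert

d = -271 ≡ 1 (mod 4), so O_K = ℤ[(1+√-271)/2] and disc(K) = d = -271.
disc(K) = -271 is not divisible by 569; 569 is unramified.
Euler's criterion: (-271)^284 mod 569 = 568. Thus (-271|569) = -1.
Legendre symbol -1 ⇒ 569 is inert.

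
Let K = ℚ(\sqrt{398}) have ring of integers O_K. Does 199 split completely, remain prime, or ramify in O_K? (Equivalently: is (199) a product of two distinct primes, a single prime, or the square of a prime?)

p ramifies

Since 398 ≢ 1 mod 4, the ring of integers is ℤ[√398] with discriminant 4·398 = 1592.
Ramification test: 199 | 1592. The prime 199 ramifies in K.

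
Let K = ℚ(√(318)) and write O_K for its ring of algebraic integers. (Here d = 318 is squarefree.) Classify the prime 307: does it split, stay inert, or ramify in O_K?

318 mod 4 = 2, hence disc K = 4·318 = 1272 and O_K = ℤ[√318].
Since gcd(307, 1272) = 1 the prime 307 does not ramify.
Euler's criterion: 318^153 mod 307 = 1. Thus (318|307) = 1.
Legendre symbol 1 ⇒ 307 is split.

splits completely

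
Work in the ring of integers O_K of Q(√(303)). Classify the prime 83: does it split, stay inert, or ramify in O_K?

remains prime (inert)

d = 303 ≡ 3 (mod 4), so O_K = ℤ[√303] and disc(K) = 4d = 1212.
83 ∤ 1212, so 83 is unramified.
(303/83) = 54^41 mod 83 = 82, giving Legendre symbol -1.
(303/83) = -1, so 83 is inert.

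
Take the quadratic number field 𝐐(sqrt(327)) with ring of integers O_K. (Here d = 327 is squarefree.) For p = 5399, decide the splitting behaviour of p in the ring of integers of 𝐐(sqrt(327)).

inert

327 mod 4 = 3, hence disc K = 4·327 = 1308 and O_K = ℤ[√327].
Since gcd(5399, 1308) = 1 the prime 5399 does not ramify.
(327/5399) = 327^2699 mod 5399 = 5398, giving Legendre symbol -1.
Legendre symbol -1 ⇒ 5399 is inert.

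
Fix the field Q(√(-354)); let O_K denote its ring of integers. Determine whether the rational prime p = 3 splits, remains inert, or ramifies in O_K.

-354 mod 4 = 2, hence disc K = 4·(-354) = -1416 and O_K = ℤ[√-354].
Ramification test: 3 | -1416. The prime 3 ramifies in K.

3 is ramified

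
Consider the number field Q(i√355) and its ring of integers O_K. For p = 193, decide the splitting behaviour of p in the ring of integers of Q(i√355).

p splits

Since -355 ≡ 1 mod 4, the ring of integers is ℤ[(1+√-355)/2] with discriminant -355.
Since gcd(193, -355) = 1 the prime 193 does not ramify.
Compute (-355/193) via Euler: 31^((193-1)/2) mod 193 = 1, so (-355/193) = 1.
(-355/193) = 1, so 193 splits.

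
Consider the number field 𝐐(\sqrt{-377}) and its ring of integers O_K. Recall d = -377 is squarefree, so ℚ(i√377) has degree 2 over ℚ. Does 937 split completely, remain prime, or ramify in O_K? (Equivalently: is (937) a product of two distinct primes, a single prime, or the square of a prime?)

-377 mod 4 = 3, hence disc K = 4·(-377) = -1508 and O_K = ℤ[√-377].
disc(K) = -1508 is not divisible by 937; 937 is unramified.
Euler's criterion: (-377)^468 mod 937 = 1. Thus (-377|937) = 1.
d is a quadratic residue mod p, hence 937 splits in O_K.

split — (937) = 𝔭₁𝔭₂ with 𝔭₁ ≠ 𝔭₂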